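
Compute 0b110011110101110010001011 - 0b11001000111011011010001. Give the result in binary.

0b11010101110010110111010

Subtract column by column in base 2:
  1-1 → 0
  1-0 → 1
  0-0 → 0
  1-0 → 1
  0-1 → 1 (borrow)
  0-0-1 → 1 (borrow)
  0-1-1 → 0 (borrow)
  1-1-1 → 1 (borrow)
  0-0-1 → 1 (borrow)
  0-1-1 → 0 (borrow)
  1-1-1 → 1 (borrow)
  1-0-1 → 0
  1-1 → 0
  0-1 → 1 (borrow)
  1-1-1 → 1 (borrow)
  0-0-1 → 1 (borrow)
  1-0-1 → 0
  1-0 → 1
  1-1 → 0
  1-0 → 1
  0-0 → 0
  0-1 → 1 (borrow)
  1-1-1 → 1 (borrow)
  1-0-1 → 0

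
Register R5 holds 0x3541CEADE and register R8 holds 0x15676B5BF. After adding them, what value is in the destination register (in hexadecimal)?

0x4AA93A09D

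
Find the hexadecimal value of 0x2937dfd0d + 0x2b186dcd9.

0x54504d9e6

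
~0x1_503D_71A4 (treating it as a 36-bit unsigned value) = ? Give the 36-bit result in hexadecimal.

Each hex digit d becomes F−d:
  1→E, 5→A, 0→F, 3→C, D→2, 7→8, 1→E, A→5, 4→B

0xEAFC28E5B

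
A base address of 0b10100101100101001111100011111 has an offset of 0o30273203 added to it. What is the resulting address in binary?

0b10101000101000001010110100010

0o30273203 = 0b11000010111011010000011 in binary.
Add column by column in base 2, right to left:
  1+1 = 0 carry 1
  1+1+1 = 1 carry 1
  1+0+1 = 0 carry 1
  1+0+1 = 0 carry 1
  1+0+1 = 0 carry 1
  0+0+1 = 1
  0+0 = 0
  0+1 = 1
  1+0 = 1
  1+1 = 0 carry 1
  1+1+1 = 1 carry 1
  1+0+1 = 0 carry 1
  1+1+1 = 1 carry 1
  0+1+1 = 0 carry 1
  0+1+1 = 0 carry 1
  1+0+1 = 0 carry 1
  0+1+1 = 0 carry 1
  1+0+1 = 0 carry 1
  0+0+1 = 1
  0+0 = 0
  1+0 = 1
  1+1 = 0 carry 1
  0+1+1 = 0 carry 1
  1+0+1 = 0 carry 1
  0+0+1 = 1
  0+0 = 0
  1+0 = 1
  0+0 = 0
  1+0 = 1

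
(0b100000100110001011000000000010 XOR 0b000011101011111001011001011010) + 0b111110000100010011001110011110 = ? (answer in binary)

0b1100001010010000101100111110110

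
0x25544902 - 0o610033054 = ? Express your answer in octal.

0o3715011326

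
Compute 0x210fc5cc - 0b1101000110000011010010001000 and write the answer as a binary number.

0b10011111101111001000101000100

0x210fc5cc = 0b100001000011111100010111001100 in binary.
Subtract column by column in base 2:
  0-0 → 0
  0-0 → 0
  1-0 → 1
  1-1 → 0
  0-0 → 0
  0-0 → 0
  1-0 → 1
  1-1 → 0
  1-0 → 1
  0-0 → 0
  1-1 → 0
  0-0 → 0
  0-1 → 1 (borrow)
  0-1-1 → 0 (borrow)
  1-0-1 → 0
  1-0 → 1
  1-0 → 1
  1-0 → 1
  1-0 → 1
  1-1 → 0
  0-1 → 1 (borrow)
  0-0-1 → 1 (borrow)
  0-0-1 → 1 (borrow)
  0-0-1 → 1 (borrow)
  1-1-1 → 1 (borrow)
  0-0-1 → 1 (borrow)
  0-1-1 → 0 (borrow)
  0-1-1 → 0 (borrow)
  0-0-1 → 1 (borrow)
  1-0-1 → 0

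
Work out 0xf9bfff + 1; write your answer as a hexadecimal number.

The trailing 3 digits are F (max in base 16), so adding 1 cascades: they roll to 0 and the next digit up increments.

0xf9c000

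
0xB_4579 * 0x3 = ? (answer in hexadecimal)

0x21D06B

Multiply each base-16 digit by 3, carrying:
  9×3 = 27 → write B carry 1
  7×3+1 = 22 → write 6 carry 1
  5×3+1 = 16 → write 0 carry 1
  4×3+1 = 13 → write D
  B×3 = 33 → write 1 carry 2
  remaining carry: 2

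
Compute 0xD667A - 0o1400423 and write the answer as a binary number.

0b1110110010101100111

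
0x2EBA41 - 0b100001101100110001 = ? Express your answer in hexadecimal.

0x2C9F10

0b100001101100110001 = 0x21B31 in hexadecimal.
Subtract column by column in base 16:
  1-1 → 0
  4-3 → 1
  A-B → F (borrow)
  B-1-1 → 9
  E-2 → C
  2-0 → 2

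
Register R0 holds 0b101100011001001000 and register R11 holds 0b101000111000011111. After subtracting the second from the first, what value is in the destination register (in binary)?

0b11100000101001

Subtract column by column in base 2:
  0-1 → 1 (borrow)
  0-1-1 → 0 (borrow)
  0-1-1 → 0 (borrow)
  1-1-1 → 1 (borrow)
  0-1-1 → 0 (borrow)
  0-0-1 → 1 (borrow)
  1-0-1 → 0
  0-0 → 0
  0-0 → 0
  1-1 → 0
  1-1 → 0
  0-1 → 1 (borrow)
  0-0-1 → 1 (borrow)
  0-0-1 → 1 (borrow)
  1-0-1 → 0
  1-1 → 0
  0-0 → 0
  1-1 → 0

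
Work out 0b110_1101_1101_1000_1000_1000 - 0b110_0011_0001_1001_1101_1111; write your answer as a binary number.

Subtract column by column in base 2:
  0-1 → 1 (borrow)
  0-1-1 → 0 (borrow)
  0-1-1 → 0 (borrow)
  1-1-1 → 1 (borrow)
  0-1-1 → 0 (borrow)
  0-0-1 → 1 (borrow)
  0-1-1 → 0 (borrow)
  1-1-1 → 1 (borrow)
  0-1-1 → 0 (borrow)
  0-0-1 → 1 (borrow)
  0-0-1 → 1 (borrow)
  1-1-1 → 1 (borrow)
  1-1-1 → 1 (borrow)
  0-0-1 → 1 (borrow)
  1-0-1 → 0
  1-0 → 1
  1-1 → 0
  0-1 → 1 (borrow)
  1-0-1 → 0
  1-0 → 1
  0-0 → 0
  1-1 → 0
  1-1 → 0

0b10101011111010101001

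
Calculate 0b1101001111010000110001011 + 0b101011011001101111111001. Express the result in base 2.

0b10010101010011110110000100

Add column by column in base 2, right to left:
  1+1 = 0 carry 1
  1+0+1 = 0 carry 1
  0+0+1 = 1
  1+1 = 0 carry 1
  0+1+1 = 0 carry 1
  0+1+1 = 0 carry 1
  0+1+1 = 0 carry 1
  1+1+1 = 1 carry 1
  1+1+1 = 1 carry 1
  0+1+1 = 0 carry 1
  0+0+1 = 1
  0+1 = 1
  0+1 = 1
  1+0 = 1
  0+0 = 0
  1+1 = 0 carry 1
  1+1+1 = 1 carry 1
  1+0+1 = 0 carry 1
  1+1+1 = 1 carry 1
  0+1+1 = 0 carry 1
  0+0+1 = 1
  1+1 = 0 carry 1
  0+0+1 = 1
  1+1 = 0 carry 1
  1+0+1 = 0 carry 1
  final carry 1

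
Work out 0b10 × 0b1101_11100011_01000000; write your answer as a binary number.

0b110111100011010000000

Multiply each base-2 digit by 2, carrying:
  0×2 = 0 → write 0
  0×2 = 0 → write 0
  0×2 = 0 → write 0
  0×2 = 0 → write 0
  0×2 = 0 → write 0
  0×2 = 0 → write 0
  1×2 = 2 → write 0 carry 1
  0×2+1 = 1 → write 1
  1×2 = 2 → write 0 carry 1
  1×2+1 = 3 → write 1 carry 1
  0×2+1 = 1 → write 1
  0×2 = 0 → write 0
  0×2 = 0 → write 0
  1×2 = 2 → write 0 carry 1
  1×2+1 = 3 → write 1 carry 1
  1×2+1 = 3 → write 1 carry 1
  1×2+1 = 3 → write 1 carry 1
  0×2+1 = 1 → write 1
  1×2 = 2 → write 0 carry 1
  1×2+1 = 3 → write 1 carry 1
  remaining carry: 1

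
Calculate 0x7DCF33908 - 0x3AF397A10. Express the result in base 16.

Subtract column by column in base 16:
  8-0 → 8
  0-1 → F (borrow)
  9-A-1 → E (borrow)
  3-7-1 → B (borrow)
  3-9-1 → 9 (borrow)
  F-3-1 → B
  C-F → D (borrow)
  D-A-1 → 2
  7-3 → 4

0x42DB9BEF8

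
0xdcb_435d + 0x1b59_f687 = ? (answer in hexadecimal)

0x292539e4

Add column by column in base 16, right to left:
  d+7 = 4 carry 1
  5+8+1 = e
  3+6 = 9
  4+f = 3 carry 1
  b+9+1 = 5 carry 1
  c+5+1 = 2 carry 1
  d+b+1 = 9 carry 1
  0+1+1 = 2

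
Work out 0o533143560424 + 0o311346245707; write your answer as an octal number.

0o1044512026333

Add column by column in base 8, right to left:
  4+7 = 3 carry 1
  2+0+1 = 3
  4+7 = 3 carry 1
  0+5+1 = 6
  6+4 = 2 carry 1
  5+2+1 = 0 carry 1
  3+6+1 = 2 carry 1
  4+4+1 = 1 carry 1
  1+3+1 = 5
  3+1 = 4
  3+1 = 4
  5+3 = 0 carry 1
  final carry 1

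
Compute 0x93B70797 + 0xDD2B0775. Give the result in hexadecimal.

0x170E20F0C

Add column by column in base 16, right to left:
  7+5 = C
  9+7 = 0 carry 1
  7+7+1 = F
  0+0 = 0
  7+B = 2 carry 1
  B+2+1 = E
  3+D = 0 carry 1
  9+D+1 = 7 carry 1
  final carry 1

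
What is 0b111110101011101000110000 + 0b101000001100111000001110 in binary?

0b1100110111000100000111110

Add column by column in base 2, right to left:
  0+0 = 0
  0+1 = 1
  0+1 = 1
  0+1 = 1
  1+0 = 1
  1+0 = 1
  0+0 = 0
  0+0 = 0
  0+0 = 0
  1+1 = 0 carry 1
  0+1+1 = 0 carry 1
  1+1+1 = 1 carry 1
  1+0+1 = 0 carry 1
  1+0+1 = 0 carry 1
  0+1+1 = 0 carry 1
  1+1+1 = 1 carry 1
  0+0+1 = 1
  1+0 = 1
  0+0 = 0
  1+0 = 1
  1+0 = 1
  1+1 = 0 carry 1
  1+0+1 = 0 carry 1
  1+1+1 = 1 carry 1
  final carry 1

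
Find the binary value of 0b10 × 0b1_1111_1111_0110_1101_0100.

0b1111111110110110101000

Multiply each base-2 digit by 2, carrying:
  0×2 = 0 → write 0
  0×2 = 0 → write 0
  1×2 = 2 → write 0 carry 1
  0×2+1 = 1 → write 1
  1×2 = 2 → write 0 carry 1
  0×2+1 = 1 → write 1
  1×2 = 2 → write 0 carry 1
  1×2+1 = 3 → write 1 carry 1
  0×2+1 = 1 → write 1
  1×2 = 2 → write 0 carry 1
  1×2+1 = 3 → write 1 carry 1
  0×2+1 = 1 → write 1
  1×2 = 2 → write 0 carry 1
  1×2+1 = 3 → write 1 carry 1
  1×2+1 = 3 → write 1 carry 1
  1×2+1 = 3 → write 1 carry 1
  1×2+1 = 3 → write 1 carry 1
  1×2+1 = 3 → write 1 carry 1
  1×2+1 = 3 → write 1 carry 1
  1×2+1 = 3 → write 1 carry 1
  1×2+1 = 3 → write 1 carry 1
  remaining carry: 1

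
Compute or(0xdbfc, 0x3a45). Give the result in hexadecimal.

OR each hex digit independently (no carries):
  d|3=f, b|a=b, f|4=f, c|5=d

0xfbfd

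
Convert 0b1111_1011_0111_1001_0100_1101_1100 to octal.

Group the bits in threes: 001 111 101 101 111 001 010 011 011 100 → 1755712334.

0o1755712334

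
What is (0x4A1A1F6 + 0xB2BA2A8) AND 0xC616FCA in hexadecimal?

Add column by column in base 16, right to left:
  6+8 = E
  F+A = 9 carry 1
  1+2+1 = 4
  A+A = 4 carry 1
  1+B+1 = D
  A+2 = C
  4+B = F
Sum = 0xFCD449E; now AND with 0xC616FCA:
  F&C=C, C&6=4, D&1=1, 4&6=4, 4&F=4, 9&C=8, E&A=A

0xC41448A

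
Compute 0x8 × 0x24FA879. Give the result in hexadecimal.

0x127D43C8

Multiply each base-16 digit by 8, carrying:
  9×8 = 72 → write 8 carry 4
  7×8+4 = 60 → write C carry 3
  8×8+3 = 67 → write 3 carry 4
  A×8+4 = 84 → write 4 carry 5
  F×8+5 = 125 → write D carry 7
  4×8+7 = 39 → write 7 carry 2
  2×8+2 = 18 → write 2 carry 1
  remaining carry: 1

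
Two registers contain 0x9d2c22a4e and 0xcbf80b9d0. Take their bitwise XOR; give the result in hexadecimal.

XOR each hex digit independently (no carries):
  9^c=5, d^b=6, 2^f=d, c^8=4, 2^0=2, 2^b=9, a^9=3, 4^d=9, e^0=e

0x56d42939e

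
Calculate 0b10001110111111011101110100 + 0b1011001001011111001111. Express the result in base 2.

0b10011010001000111101000011

Add column by column in base 2, right to left:
  0+1 = 1
  0+1 = 1
  1+1 = 0 carry 1
  0+1+1 = 0 carry 1
  1+0+1 = 0 carry 1
  1+0+1 = 0 carry 1
  1+1+1 = 1 carry 1
  0+1+1 = 0 carry 1
  1+1+1 = 1 carry 1
  1+1+1 = 1 carry 1
  1+1+1 = 1 carry 1
  0+0+1 = 1
  1+1 = 0 carry 1
  1+0+1 = 0 carry 1
  1+0+1 = 0 carry 1
  1+1+1 = 1 carry 1
  1+0+1 = 0 carry 1
  1+0+1 = 0 carry 1
  0+1+1 = 0 carry 1
  1+1+1 = 1 carry 1
  1+0+1 = 0 carry 1
  1+1+1 = 1 carry 1
  0+0+1 = 1
  0+0 = 0
  0+0 = 0
  1+0 = 1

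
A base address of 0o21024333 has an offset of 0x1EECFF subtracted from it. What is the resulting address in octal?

0x1EECFF = 0o7566377 in octal.
Subtract column by column in base 8:
  3-7 → 4 (borrow)
  3-7-1 → 3 (borrow)
  3-3-1 → 7 (borrow)
  4-6-1 → 5 (borrow)
  2-6-1 → 3 (borrow)
  0-5-1 → 2 (borrow)
  1-7-1 → 1 (borrow)
  2-0-1 → 1

0o11235734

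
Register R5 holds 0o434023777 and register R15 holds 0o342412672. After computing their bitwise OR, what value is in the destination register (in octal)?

0o776433777

OR each oct digit independently (no carries):
  4|3=7, 3|4=7, 4|2=6, 0|4=4, 2|1=3, 3|2=3, 7|6=7, 7|7=7, 7|2=7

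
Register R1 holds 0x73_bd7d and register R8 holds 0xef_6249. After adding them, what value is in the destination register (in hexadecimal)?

Add column by column in base 16, right to left:
  d+9 = 6 carry 1
  7+4+1 = c
  d+2 = f
  b+6 = 1 carry 1
  3+f+1 = 3 carry 1
  7+e+1 = 6 carry 1
  final carry 1

0x1631fc6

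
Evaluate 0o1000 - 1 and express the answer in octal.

The trailing 3 digits are 0, so subtracting 1 borrows through: they become 7 and the next digit up decrements.

0o777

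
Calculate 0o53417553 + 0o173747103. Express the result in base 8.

0o247366656

Add column by column in base 8, right to left:
  3+3 = 6
  5+0 = 5
  5+1 = 6
  7+7 = 6 carry 1
  1+4+1 = 6
  4+7 = 3 carry 1
  3+3+1 = 7
  5+7 = 4 carry 1
  0+1+1 = 2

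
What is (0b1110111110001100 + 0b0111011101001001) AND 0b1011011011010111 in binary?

0b10011011010101

Add column by column in base 2, right to left:
  0+1 = 1
  0+0 = 0
  1+0 = 1
  1+1 = 0 carry 1
  0+0+1 = 1
  0+0 = 0
  0+1 = 1
  1+0 = 1
  1+1 = 0 carry 1
  1+1+1 = 1 carry 1
  1+1+1 = 1 carry 1
  1+0+1 = 0 carry 1
  0+1+1 = 0 carry 1
  1+1+1 = 1 carry 1
  1+1+1 = 1 carry 1
  1+0+1 = 0 carry 1
  final carry 1
Sum = 0b10110011011010101; now AND with 0b1011011011010111:
  10110011011010101
& 01011011011010111
= 00010011011010101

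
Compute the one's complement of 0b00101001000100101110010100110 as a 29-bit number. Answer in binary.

Invert each bit: 00101001000100101110010100110 → 11010110111011010001101011001.

0b11010110111011010001101011001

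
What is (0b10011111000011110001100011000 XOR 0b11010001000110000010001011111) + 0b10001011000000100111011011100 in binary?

0b11011001000110011011000100011

First 0b10011111000011110001100011000 XOR 0b11010001000110000010001011111 = 0b01001110000101110011101000111.
Add column by column in base 2, right to left:
  1+0 = 1
  1+0 = 1
  1+1 = 0 carry 1
  0+1+1 = 0 carry 1
  0+1+1 = 0 carry 1
  0+0+1 = 1
  1+1 = 0 carry 1
  0+1+1 = 0 carry 1
  1+0+1 = 0 carry 1
  1+1+1 = 1 carry 1
  1+1+1 = 1 carry 1
  0+1+1 = 0 carry 1
  0+0+1 = 1
  1+0 = 1
  1+1 = 0 carry 1
  1+0+1 = 0 carry 1
  0+0+1 = 1
  1+0 = 1
  0+0 = 0
  0+0 = 0
  0+0 = 0
  0+1 = 1
  1+1 = 0 carry 1
  1+0+1 = 0 carry 1
  1+1+1 = 1 carry 1
  0+0+1 = 1
  0+0 = 0
  1+0 = 1
  0+1 = 1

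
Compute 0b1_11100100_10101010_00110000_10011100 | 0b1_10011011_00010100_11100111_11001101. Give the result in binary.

OR bit by bit (1 where either bit is 1):
  111100100101010100011000010011100
| 110011011000101001110011111001101
= 111111111101111101111011111011101

0b111111111101111101111011111011101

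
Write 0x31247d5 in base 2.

0b11000100100100011111010101

Expand each hex digit to 4 bits: 3=0011 1=0001 2=0010 4=0100 7=0111 d=1101 5=0101.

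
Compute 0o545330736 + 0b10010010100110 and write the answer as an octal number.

0o545353204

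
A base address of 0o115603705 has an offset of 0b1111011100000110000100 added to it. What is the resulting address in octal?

0o135144511

0b1111011100000110000100 = 0o17340604 in octal.
Add column by column in base 8, right to left:
  5+4 = 1 carry 1
  0+0+1 = 1
  7+6 = 5 carry 1
  3+0+1 = 4
  0+4 = 4
  6+3 = 1 carry 1
  5+7+1 = 5 carry 1
  1+1+1 = 3
  1+0 = 1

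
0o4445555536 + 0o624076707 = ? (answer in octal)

0o5271654445

Add column by column in base 8, right to left:
  6+7 = 5 carry 1
  3+0+1 = 4
  5+7 = 4 carry 1
  5+6+1 = 4 carry 1
  5+7+1 = 5 carry 1
  5+0+1 = 6
  5+4 = 1 carry 1
  4+2+1 = 7
  4+6 = 2 carry 1
  4+0+1 = 5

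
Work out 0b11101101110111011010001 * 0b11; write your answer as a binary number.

Multiply each base-2 digit by 3, carrying:
  1×3 = 3 → write 1 carry 1
  0×3+1 = 1 → write 1
  0×3 = 0 → write 0
  0×3 = 0 → write 0
  1×3 = 3 → write 1 carry 1
  0×3+1 = 1 → write 1
  1×3 = 3 → write 1 carry 1
  1×3+1 = 4 → write 0 carry 2
  0×3+2 = 2 → write 0 carry 1
  1×3+1 = 4 → write 0 carry 2
  1×3+2 = 5 → write 1 carry 2
  1×3+2 = 5 → write 1 carry 2
  0×3+2 = 2 → write 0 carry 1
  1×3+1 = 4 → write 0 carry 2
  1×3+2 = 5 → write 1 carry 2
  1×3+2 = 5 → write 1 carry 2
  0×3+2 = 2 → write 0 carry 1
  1×3+1 = 4 → write 0 carry 2
  1×3+2 = 5 → write 1 carry 2
  0×3+2 = 2 → write 0 carry 1
  1×3+1 = 4 → write 0 carry 2
  1×3+2 = 5 → write 1 carry 2
  1×3+2 = 5 → write 1 carry 2
  remaining carry: 10

0b1011001001100110001110011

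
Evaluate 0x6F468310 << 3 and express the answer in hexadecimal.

3 bits is not a whole number of base-16 digits; in binary: 1101111010001101000001100010000 << 3 = 1101111010001101000001100010000000.

0x37A341880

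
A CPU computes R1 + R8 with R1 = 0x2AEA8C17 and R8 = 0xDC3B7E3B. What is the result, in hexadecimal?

Add column by column in base 16, right to left:
  7+B = 2 carry 1
  1+3+1 = 5
  C+E = A carry 1
  8+7+1 = 0 carry 1
  A+B+1 = 6 carry 1
  E+3+1 = 2 carry 1
  A+C+1 = 7 carry 1
  2+D+1 = 0 carry 1
  final carry 1

0x107260A52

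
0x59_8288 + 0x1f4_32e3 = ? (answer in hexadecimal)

Add column by column in base 16, right to left:
  8+3 = b
  8+e = 6 carry 1
  2+2+1 = 5
  8+3 = b
  9+4 = d
  5+f = 4 carry 1
  0+1+1 = 2

0x24db56b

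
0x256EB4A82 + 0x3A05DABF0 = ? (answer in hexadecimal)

Add column by column in base 16, right to left:
  2+0 = 2
  8+F = 7 carry 1
  A+B+1 = 6 carry 1
  4+A+1 = F
  B+D = 8 carry 1
  E+5+1 = 4 carry 1
  6+0+1 = 7
  5+A = F
  2+3 = 5

0x5F748F672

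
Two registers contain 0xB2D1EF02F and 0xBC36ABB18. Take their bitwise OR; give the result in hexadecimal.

0xBEF7EFB3F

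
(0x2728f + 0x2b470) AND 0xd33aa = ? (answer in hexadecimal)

Add column by column in base 16, right to left:
  f+0 = f
  8+7 = f
  2+4 = 6
  7+b = 2 carry 1
  2+2+1 = 5
Sum = 0x526ff; now AND with 0xd33aa:
  5&d=5, 2&3=2, 6&3=2, f&a=a, f&a=a

0x522aa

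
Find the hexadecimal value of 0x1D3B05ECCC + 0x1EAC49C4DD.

Add column by column in base 16, right to left:
  C+D = 9 carry 1
  C+D+1 = A carry 1
  C+4+1 = 1 carry 1
  E+C+1 = B carry 1
  5+9+1 = F
  0+4 = 4
  B+C = 7 carry 1
  3+A+1 = E
  D+E = B carry 1
  1+1+1 = 3

0x3BE74FB1A9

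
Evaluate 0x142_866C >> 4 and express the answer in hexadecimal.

0x142866

Shifting right by 4 bits = 1 hex digit: drop the last 1.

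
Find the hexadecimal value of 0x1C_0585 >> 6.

0x7016

6 bits is not a whole number of base-16 digits; in binary: 111000000010110000101 >> 6 = 111000000010110.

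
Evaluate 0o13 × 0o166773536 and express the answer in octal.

Multiply each base-8 digit by 11, carrying:
  6×11 = 66 → write 2 carry 8
  3×11+8 = 41 → write 1 carry 5
  5×11+5 = 60 → write 4 carry 7
  3×11+7 = 40 → write 0 carry 5
  7×11+5 = 82 → write 2 carry 10
  7×11+10 = 87 → write 7 carry 10
  6×11+10 = 76 → write 4 carry 9
  6×11+9 = 75 → write 3 carry 9
  1×11+9 = 20 → write 4 carry 2
  remaining carry: 2

0o2434720412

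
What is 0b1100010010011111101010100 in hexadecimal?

0x1893F54

Group the bits into nibbles: 0001 1000 1001 0011 1111 0101 0100 → 1893F54.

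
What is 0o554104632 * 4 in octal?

0o2660423150

Multiply each base-8 digit by 4, carrying:
  2×4 = 8 → write 0 carry 1
  3×4+1 = 13 → write 5 carry 1
  6×4+1 = 25 → write 1 carry 3
  4×4+3 = 19 → write 3 carry 2
  0×4+2 = 2 → write 2
  1×4 = 4 → write 4
  4×4 = 16 → write 0 carry 2
  5×4+2 = 22 → write 6 carry 2
  5×4+2 = 22 → write 6 carry 2
  remaining carry: 2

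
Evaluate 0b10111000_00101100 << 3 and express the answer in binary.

0b1011100000101100000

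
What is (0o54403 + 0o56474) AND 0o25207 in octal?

0o21007

Add column by column in base 8, right to left:
  3+4 = 7
  0+7 = 7
  4+4 = 0 carry 1
  4+6+1 = 3 carry 1
  5+5+1 = 3 carry 1
  final carry 1
Sum = 0o133077; now AND with 0o25207:
  1&0=0, 3&2=2, 3&5=1, 0&2=0, 7&0=0, 7&7=7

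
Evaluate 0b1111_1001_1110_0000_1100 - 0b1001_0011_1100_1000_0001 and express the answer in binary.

Subtract column by column in base 2:
  0-1 → 1 (borrow)
  0-0-1 → 1 (borrow)
  1-0-1 → 0
  1-0 → 1
  0-0 → 0
  0-0 → 0
  0-0 → 0
  0-1 → 1 (borrow)
  0-0-1 → 1 (borrow)
  1-0-1 → 0
  1-1 → 0
  1-1 → 0
  1-1 → 0
  0-1 → 1 (borrow)
  0-0-1 → 1 (borrow)
  1-0-1 → 0
  1-1 → 0
  1-0 → 1
  1-0 → 1
  1-1 → 0

0b1100110000110001011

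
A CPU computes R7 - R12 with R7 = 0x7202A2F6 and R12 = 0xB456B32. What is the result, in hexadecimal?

0x66BD37C4

Subtract column by column in base 16:
  6-2 → 4
  F-3 → C
  2-B → 7 (borrow)
  A-6-1 → 3
  2-5 → D (borrow)
  0-4-1 → B (borrow)
  2-B-1 → 6 (borrow)
  7-0-1 → 6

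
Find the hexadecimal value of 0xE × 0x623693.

0x55EFC0A

Multiply each base-16 digit by 14, carrying:
  3×14 = 42 → write A carry 2
  9×14+2 = 128 → write 0 carry 8
  6×14+8 = 92 → write C carry 5
  3×14+5 = 47 → write F carry 2
  2×14+2 = 30 → write E carry 1
  6×14+1 = 85 → write 5 carry 5
  remaining carry: 5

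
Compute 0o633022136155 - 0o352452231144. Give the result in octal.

0o260347705011

Subtract column by column in base 8:
  5-4 → 1
  5-4 → 1
  1-1 → 0
  6-1 → 5
  3-3 → 0
  1-2 → 7 (borrow)
  2-2-1 → 7 (borrow)
  2-5-1 → 4 (borrow)
  0-4-1 → 3 (borrow)
  3-2-1 → 0
  3-5 → 6 (borrow)
  6-3-1 → 2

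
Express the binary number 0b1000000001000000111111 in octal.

Group the bits in threes: 001 000 000 001 000 000 111 111 → 10010077.

0o10010077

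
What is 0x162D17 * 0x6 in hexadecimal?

Multiply each base-16 digit by 6, carrying:
  7×6 = 42 → write A carry 2
  1×6+2 = 8 → write 8
  D×6 = 78 → write E carry 4
  2×6+4 = 16 → write 0 carry 1
  6×6+1 = 37 → write 5 carry 2
  1×6+2 = 8 → write 8

0x850E8A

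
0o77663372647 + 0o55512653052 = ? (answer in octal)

Add column by column in base 8, right to left:
  7+2 = 1 carry 1
  4+5+1 = 2 carry 1
  6+0+1 = 7
  2+3 = 5
  7+5 = 4 carry 1
  3+6+1 = 2 carry 1
  3+2+1 = 6
  6+1 = 7
  6+5 = 3 carry 1
  7+5+1 = 5 carry 1
  7+5+1 = 5 carry 1
  final carry 1

0o155376245721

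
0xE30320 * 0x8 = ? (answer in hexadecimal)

0x7181900

Multiply each base-16 digit by 8, carrying:
  0×8 = 0 → write 0
  2×8 = 16 → write 0 carry 1
  3×8+1 = 25 → write 9 carry 1
  0×8+1 = 1 → write 1
  3×8 = 24 → write 8 carry 1
  E×8+1 = 113 → write 1 carry 7
  remaining carry: 7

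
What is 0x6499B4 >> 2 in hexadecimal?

0x19266D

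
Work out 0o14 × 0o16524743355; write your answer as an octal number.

0o257773251434

Multiply each base-8 digit by 12, carrying:
  5×12 = 60 → write 4 carry 7
  5×12+7 = 67 → write 3 carry 8
  3×12+8 = 44 → write 4 carry 5
  3×12+5 = 41 → write 1 carry 5
  4×12+5 = 53 → write 5 carry 6
  7×12+6 = 90 → write 2 carry 11
  4×12+11 = 59 → write 3 carry 7
  2×12+7 = 31 → write 7 carry 3
  5×12+3 = 63 → write 7 carry 7
  6×12+7 = 79 → write 7 carry 9
  1×12+9 = 21 → write 5 carry 2
  remaining carry: 2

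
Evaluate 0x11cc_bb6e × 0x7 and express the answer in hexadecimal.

0x7c992002

Multiply each base-16 digit by 7, carrying:
  e×7 = 98 → write 2 carry 6
  6×7+6 = 48 → write 0 carry 3
  b×7+3 = 80 → write 0 carry 5
  b×7+5 = 82 → write 2 carry 5
  c×7+5 = 89 → write 9 carry 5
  c×7+5 = 89 → write 9 carry 5
  1×7+5 = 12 → write c
  1×7 = 7 → write 7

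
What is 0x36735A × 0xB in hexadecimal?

0x256F4DE

Multiply each base-16 digit by 11, carrying:
  A×11 = 110 → write E carry 6
  5×11+6 = 61 → write D carry 3
  3×11+3 = 36 → write 4 carry 2
  7×11+2 = 79 → write F carry 4
  6×11+4 = 70 → write 6 carry 4
  3×11+4 = 37 → write 5 carry 2
  remaining carry: 2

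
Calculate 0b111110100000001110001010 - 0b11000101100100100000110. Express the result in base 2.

0b100101110011101010000100

Subtract column by column in base 2:
  0-0 → 0
  1-1 → 0
  0-1 → 1 (borrow)
  1-0-1 → 0
  0-0 → 0
  0-0 → 0
  0-0 → 0
  1-0 → 1
  1-1 → 0
  1-0 → 1
  0-0 → 0
  0-1 → 1 (borrow)
  0-0-1 → 1 (borrow)
  0-0-1 → 1 (borrow)
  0-1-1 → 0 (borrow)
  0-1-1 → 0 (borrow)
  0-0-1 → 1 (borrow)
  1-1-1 → 1 (borrow)
  0-0-1 → 1 (borrow)
  1-0-1 → 0
  1-0 → 1
  1-1 → 0
  1-1 → 0
  1-0 → 1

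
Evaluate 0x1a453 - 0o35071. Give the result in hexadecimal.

0x16a1a

0o35071 = 0x3a39 in hexadecimal.
Subtract column by column in base 16:
  3-9 → a (borrow)
  5-3-1 → 1
  4-a → a (borrow)
  a-3-1 → 6
  1-0 → 1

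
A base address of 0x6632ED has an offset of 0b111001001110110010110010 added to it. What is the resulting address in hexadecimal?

0x14B1F9F

0b111001001110110010110010 = 0xE4ECB2 in hexadecimal.
Add column by column in base 16, right to left:
  D+2 = F
  E+B = 9 carry 1
  2+C+1 = F
  3+E = 1 carry 1
  6+4+1 = B
  6+E = 4 carry 1
  final carry 1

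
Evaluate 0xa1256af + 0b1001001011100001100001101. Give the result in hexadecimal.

0b1001001011100001100001101 = 0x125c30d in hexadecimal.
Add column by column in base 16, right to left:
  f+d = c carry 1
  a+0+1 = b
  6+3 = 9
  5+c = 1 carry 1
  2+5+1 = 8
  1+2 = 3
  a+1 = b

0xb3819bc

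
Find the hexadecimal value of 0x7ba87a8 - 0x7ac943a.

0xdf36e

Subtract column by column in base 16:
  8-a → e (borrow)
  a-3-1 → 6
  7-4 → 3
  8-9 → f (borrow)
  a-c-1 → d (borrow)
  b-a-1 → 0
  7-7 → 0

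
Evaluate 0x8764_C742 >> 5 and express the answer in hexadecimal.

0x43B263A

5 bits is not a whole number of base-16 digits; in binary: 10000111011001001100011101000010 >> 5 = 100001110110010011000111010.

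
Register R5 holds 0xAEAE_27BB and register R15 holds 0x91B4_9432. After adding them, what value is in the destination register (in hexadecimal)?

0x14062BBED

Add column by column in base 16, right to left:
  B+2 = D
  B+3 = E
  7+4 = B
  2+9 = B
  E+4 = 2 carry 1
  A+B+1 = 6 carry 1
  E+1+1 = 0 carry 1
  A+9+1 = 4 carry 1
  final carry 1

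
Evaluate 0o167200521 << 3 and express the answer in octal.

Shifting left by 3 bits = 1 oct digit: append 1 zero.

0o1672005210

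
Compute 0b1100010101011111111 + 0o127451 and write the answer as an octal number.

0b1100010101011111111 = 0o1425377 in octal.
Add column by column in base 8, right to left:
  7+1 = 0 carry 1
  7+5+1 = 5 carry 1
  3+4+1 = 0 carry 1
  5+7+1 = 5 carry 1
  2+2+1 = 5
  4+1 = 5
  1+0 = 1

0o1555050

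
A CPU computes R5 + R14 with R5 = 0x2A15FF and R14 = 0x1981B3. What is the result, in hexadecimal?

0x4397B2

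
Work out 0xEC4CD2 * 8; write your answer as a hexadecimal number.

0x7626690

Multiply each base-16 digit by 8, carrying:
  2×8 = 16 → write 0 carry 1
  D×8+1 = 105 → write 9 carry 6
  C×8+6 = 102 → write 6 carry 6
  4×8+6 = 38 → write 6 carry 2
  C×8+2 = 98 → write 2 carry 6
  E×8+6 = 118 → write 6 carry 7
  remaining carry: 7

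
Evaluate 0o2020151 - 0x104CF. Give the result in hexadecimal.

0x71B9A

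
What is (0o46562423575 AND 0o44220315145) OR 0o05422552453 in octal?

0o45422553557

0o46562423575 AND 0o44220315145 = 0o44020001145.
Then OR with 0o05422552453.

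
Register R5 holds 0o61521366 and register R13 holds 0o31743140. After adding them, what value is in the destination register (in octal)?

0o113464526

Add column by column in base 8, right to left:
  6+0 = 6
  6+4 = 2 carry 1
  3+1+1 = 5
  1+3 = 4
  2+4 = 6
  5+7 = 4 carry 1
  1+1+1 = 3
  6+3 = 1 carry 1
  final carry 1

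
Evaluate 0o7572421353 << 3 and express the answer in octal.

Shifting left by 3 bits = 1 oct digit: append 1 zero.

0o75724213530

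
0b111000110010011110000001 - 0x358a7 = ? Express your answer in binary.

0b110111111100111011011010

0x358a7 = 0b110101100010100111 in binary.
Subtract column by column in base 2:
  1-1 → 0
  0-1 → 1 (borrow)
  0-1-1 → 0 (borrow)
  0-0-1 → 1 (borrow)
  0-0-1 → 1 (borrow)
  0-1-1 → 0 (borrow)
  0-0-1 → 1 (borrow)
  1-1-1 → 1 (borrow)
  1-0-1 → 0
  1-0 → 1
  1-0 → 1
  0-1 → 1 (borrow)
  0-1-1 → 0 (borrow)
  1-0-1 → 0
  0-1 → 1 (borrow)
  0-0-1 → 1 (borrow)
  1-1-1 → 1 (borrow)
  1-1-1 → 1 (borrow)
  0-0-1 → 1 (borrow)
  0-0-1 → 1 (borrow)
  0-0-1 → 1 (borrow)
  1-0-1 → 0
  1-0 → 1
  1-0 → 1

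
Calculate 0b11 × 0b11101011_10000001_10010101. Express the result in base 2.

0b10110000101000010010111111

Multiply each base-2 digit by 3, carrying:
  1×3 = 3 → write 1 carry 1
  0×3+1 = 1 → write 1
  1×3 = 3 → write 1 carry 1
  0×3+1 = 1 → write 1
  1×3 = 3 → write 1 carry 1
  0×3+1 = 1 → write 1
  0×3 = 0 → write 0
  1×3 = 3 → write 1 carry 1
  1×3+1 = 4 → write 0 carry 2
  0×3+2 = 2 → write 0 carry 1
  0×3+1 = 1 → write 1
  0×3 = 0 → write 0
  0×3 = 0 → write 0
  0×3 = 0 → write 0
  0×3 = 0 → write 0
  1×3 = 3 → write 1 carry 1
  1×3+1 = 4 → write 0 carry 2
  1×3+2 = 5 → write 1 carry 2
  0×3+2 = 2 → write 0 carry 1
  1×3+1 = 4 → write 0 carry 2
  0×3+2 = 2 → write 0 carry 1
  1×3+1 = 4 → write 0 carry 2
  1×3+2 = 5 → write 1 carry 2
  1×3+2 = 5 → write 1 carry 2
  remaining carry: 10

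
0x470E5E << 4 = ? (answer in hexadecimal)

0x470E5E0

Shifting left by 4 bits = 1 hex digit: append 1 zero.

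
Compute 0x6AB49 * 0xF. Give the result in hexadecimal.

Multiply each base-16 digit by 15, carrying:
  9×15 = 135 → write 7 carry 8
  4×15+8 = 68 → write 4 carry 4
  B×15+4 = 169 → write 9 carry 10
  A×15+10 = 160 → write 0 carry 10
  6×15+10 = 100 → write 4 carry 6
  remaining carry: 6

0x640947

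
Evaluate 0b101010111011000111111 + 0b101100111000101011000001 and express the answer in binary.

Add column by column in base 2, right to left:
  1+1 = 0 carry 1
  1+0+1 = 0 carry 1
  1+0+1 = 0 carry 1
  1+0+1 = 0 carry 1
  1+0+1 = 0 carry 1
  1+0+1 = 0 carry 1
  0+1+1 = 0 carry 1
  0+1+1 = 0 carry 1
  0+0+1 = 1
  1+1 = 0 carry 1
  1+0+1 = 0 carry 1
  0+1+1 = 0 carry 1
  1+0+1 = 0 carry 1
  1+0+1 = 0 carry 1
  1+0+1 = 0 carry 1
  0+1+1 = 0 carry 1
  1+1+1 = 1 carry 1
  0+1+1 = 0 carry 1
  1+0+1 = 0 carry 1
  0+0+1 = 1
  1+1 = 0 carry 1
  0+1+1 = 0 carry 1
  0+0+1 = 1
  0+1 = 1

0b110010010000000100000000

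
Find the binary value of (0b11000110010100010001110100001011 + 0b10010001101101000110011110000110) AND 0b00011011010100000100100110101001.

0b11000000000000000000010000001

Add column by column in base 2, right to left:
  1+0 = 1
  1+1 = 0 carry 1
  0+1+1 = 0 carry 1
  1+0+1 = 0 carry 1
  0+0+1 = 1
  0+0 = 0
  0+0 = 0
  0+1 = 1
  1+1 = 0 carry 1
  0+1+1 = 0 carry 1
  1+1+1 = 1 carry 1
  1+0+1 = 0 carry 1
  1+0+1 = 0 carry 1
  0+1+1 = 0 carry 1
  0+1+1 = 0 carry 1
  0+0+1 = 1
  1+0 = 1
  0+0 = 0
  0+1 = 1
  0+0 = 0
  1+1 = 0 carry 1
  0+1+1 = 0 carry 1
  1+0+1 = 0 carry 1
  0+1+1 = 0 carry 1
  0+1+1 = 0 carry 1
  1+0+1 = 0 carry 1
  1+0+1 = 0 carry 1
  0+0+1 = 1
  0+1 = 1
  0+0 = 0
  1+0 = 1
  1+1 = 0 carry 1
  final carry 1
Sum = 0b101011000000001011000010010010001; now AND with 0b00011011010100000100100110101001:
  101011000000001011000010010010001
& 000011011010100000100100110101001
= 000011000000000000000000010000001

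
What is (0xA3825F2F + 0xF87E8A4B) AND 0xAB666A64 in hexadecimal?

Add column by column in base 16, right to left:
  F+B = A carry 1
  2+4+1 = 7
  F+A = 9 carry 1
  5+8+1 = E
  2+E = 0 carry 1
  8+7+1 = 0 carry 1
  3+8+1 = C
  A+F = 9 carry 1
  final carry 1
Sum = 0x19C00E97A; now AND with 0xAB666A64:
  1&0=0, 9&A=8, C&B=8, 0&6=0, 0&6=0, E&6=6, 9&A=8, 7&6=6, A&4=0

0x88006860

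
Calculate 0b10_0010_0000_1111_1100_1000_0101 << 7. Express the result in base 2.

0b100010000011111100100001010000000

Left shift by 7: append 7 zero bits.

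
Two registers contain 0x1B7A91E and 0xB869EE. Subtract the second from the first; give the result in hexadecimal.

0xFF3F30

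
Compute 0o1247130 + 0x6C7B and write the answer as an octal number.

0o1335323

0x6C7B = 0o66173 in octal.
Add column by column in base 8, right to left:
  0+3 = 3
  3+7 = 2 carry 1
  1+1+1 = 3
  7+6 = 5 carry 1
  4+6+1 = 3 carry 1
  2+0+1 = 3
  1+0 = 1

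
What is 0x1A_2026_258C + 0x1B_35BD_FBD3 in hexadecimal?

0x3555E4215F

Add column by column in base 16, right to left:
  C+3 = F
  8+D = 5 carry 1
  5+B+1 = 1 carry 1
  2+F+1 = 2 carry 1
  6+D+1 = 4 carry 1
  2+B+1 = E
  0+5 = 5
  2+3 = 5
  A+B = 5 carry 1
  1+1+1 = 3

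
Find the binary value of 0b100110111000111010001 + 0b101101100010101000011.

0b1010100011011100010100

Add column by column in base 2, right to left:
  1+1 = 0 carry 1
  0+1+1 = 0 carry 1
  0+0+1 = 1
  0+0 = 0
  1+0 = 1
  0+0 = 0
  1+1 = 0 carry 1
  1+0+1 = 0 carry 1
  1+1+1 = 1 carry 1
  0+0+1 = 1
  0+1 = 1
  0+0 = 0
  1+0 = 1
  1+0 = 1
  1+1 = 0 carry 1
  0+1+1 = 0 carry 1
  1+0+1 = 0 carry 1
  1+1+1 = 1 carry 1
  0+1+1 = 0 carry 1
  0+0+1 = 1
  1+1 = 0 carry 1
  final carry 1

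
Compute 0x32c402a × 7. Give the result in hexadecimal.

0x1635c126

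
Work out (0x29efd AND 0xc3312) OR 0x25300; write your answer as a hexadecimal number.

0x29efd AND 0xc3312 = 0x01210.
Then OR with 0x25300.

0x25310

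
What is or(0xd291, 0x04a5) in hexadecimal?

0xd6b5

OR each hex digit independently (no carries):
  d|0=d, 2|4=6, 9|a=b, 1|5=5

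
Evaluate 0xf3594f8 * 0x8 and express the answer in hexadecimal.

0x79aca7c0

Multiply each base-16 digit by 8, carrying:
  8×8 = 64 → write 0 carry 4
  f×8+4 = 124 → write c carry 7
  4×8+7 = 39 → write 7 carry 2
  9×8+2 = 74 → write a carry 4
  5×8+4 = 44 → write c carry 2
  3×8+2 = 26 → write a carry 1
  f×8+1 = 121 → write 9 carry 7
  remaining carry: 7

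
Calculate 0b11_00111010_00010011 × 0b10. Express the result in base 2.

0b1100111010000100110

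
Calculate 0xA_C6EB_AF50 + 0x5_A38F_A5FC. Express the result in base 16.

Add column by column in base 16, right to left:
  0+C = C
  5+F = 4 carry 1
  F+5+1 = 5 carry 1
  A+A+1 = 5 carry 1
  B+F+1 = B carry 1
  E+8+1 = 7 carry 1
  6+3+1 = A
  C+A = 6 carry 1
  A+5+1 = 0 carry 1
  final carry 1

0x106A7B554C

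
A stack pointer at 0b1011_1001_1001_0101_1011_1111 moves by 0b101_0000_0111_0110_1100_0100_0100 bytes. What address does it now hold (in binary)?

Add column by column in base 2, right to left:
  1+0 = 1
  1+0 = 1
  1+1 = 0 carry 1
  1+0+1 = 0 carry 1
  1+0+1 = 0 carry 1
  1+0+1 = 0 carry 1
  0+1+1 = 0 carry 1
  1+0+1 = 0 carry 1
  1+0+1 = 0 carry 1
  0+0+1 = 1
  1+1 = 0 carry 1
  0+1+1 = 0 carry 1
  1+0+1 = 0 carry 1
  0+1+1 = 0 carry 1
  0+1+1 = 0 carry 1
  1+0+1 = 0 carry 1
  1+1+1 = 1 carry 1
  0+1+1 = 0 carry 1
  0+1+1 = 0 carry 1
  1+0+1 = 0 carry 1
  1+0+1 = 0 carry 1
  1+0+1 = 0 carry 1
  0+0+1 = 1
  1+0 = 1
  0+1 = 1
  0+0 = 0
  0+1 = 1

0b101110000010000001000000011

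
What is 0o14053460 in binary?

0b1100000101011100110000

Each octal digit is 3 bits: 1=001 4=100 0=000 5=101 3=011 4=100 6=110 0=000.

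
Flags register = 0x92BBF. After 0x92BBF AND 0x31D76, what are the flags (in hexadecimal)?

0x10936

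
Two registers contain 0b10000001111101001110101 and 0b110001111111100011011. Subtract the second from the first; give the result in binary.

0b1001111111101101011010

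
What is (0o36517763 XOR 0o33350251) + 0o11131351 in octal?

First 0o36517763 XOR 0o33350251 = 0o05647532.
Add column by column in base 8, right to left:
  2+1 = 3
  3+5 = 0 carry 1
  5+3+1 = 1 carry 1
  7+1+1 = 1 carry 1
  4+3+1 = 0 carry 1
  6+1+1 = 0 carry 1
  5+1+1 = 7
  0+1 = 1

0o17001103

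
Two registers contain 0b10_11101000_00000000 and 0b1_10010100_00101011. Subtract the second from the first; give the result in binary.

Subtract column by column in base 2:
  0-1 → 1 (borrow)
  0-1-1 → 0 (borrow)
  0-0-1 → 1 (borrow)
  0-1-1 → 0 (borrow)
  0-0-1 → 1 (borrow)
  0-1-1 → 0 (borrow)
  0-0-1 → 1 (borrow)
  0-0-1 → 1 (borrow)
  0-0-1 → 1 (borrow)
  0-0-1 → 1 (borrow)
  0-1-1 → 0 (borrow)
  1-0-1 → 0
  0-1 → 1 (borrow)
  1-0-1 → 0
  1-0 → 1
  1-1 → 0
  0-1 → 1 (borrow)
  1-0-1 → 0

0b10101001111010101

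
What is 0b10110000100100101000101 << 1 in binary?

0b101100001001001010001010

Left shift by 1: append 1 zero bit.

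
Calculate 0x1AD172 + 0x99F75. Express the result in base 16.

0x2470E7

Add column by column in base 16, right to left:
  2+5 = 7
  7+7 = E
  1+F = 0 carry 1
  D+9+1 = 7 carry 1
  A+9+1 = 4 carry 1
  1+0+1 = 2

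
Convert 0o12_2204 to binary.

0b1010010010000100

Each octal digit is 3 bits: 1=001 2=010 2=010 2=010 0=000 4=100.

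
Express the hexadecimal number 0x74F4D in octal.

0o1647515

Expand each hex digit to 4 bits: 7=0111 4=0100 F=1111 4=0100 D=1101.
Group the bits in threes: 001 110 100 111 101 001 101 → 1647515.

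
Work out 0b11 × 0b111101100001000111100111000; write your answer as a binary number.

Multiply each base-2 digit by 3, carrying:
  0×3 = 0 → write 0
  0×3 = 0 → write 0
  0×3 = 0 → write 0
  1×3 = 3 → write 1 carry 1
  1×3+1 = 4 → write 0 carry 2
  1×3+2 = 5 → write 1 carry 2
  0×3+2 = 2 → write 0 carry 1
  0×3+1 = 1 → write 1
  1×3 = 3 → write 1 carry 1
  1×3+1 = 4 → write 0 carry 2
  1×3+2 = 5 → write 1 carry 2
  1×3+2 = 5 → write 1 carry 2
  0×3+2 = 2 → write 0 carry 1
  0×3+1 = 1 → write 1
  0×3 = 0 → write 0
  1×3 = 3 → write 1 carry 1
  0×3+1 = 1 → write 1
  0×3 = 0 → write 0
  0×3 = 0 → write 0
  0×3 = 0 → write 0
  1×3 = 3 → write 1 carry 1
  1×3+1 = 4 → write 0 carry 2
  0×3+2 = 2 → write 0 carry 1
  1×3+1 = 4 → write 0 carry 2
  1×3+2 = 5 → write 1 carry 2
  1×3+2 = 5 → write 1 carry 2
  1×3+2 = 5 → write 1 carry 2
  remaining carry: 10

0b10111000100011010110110101000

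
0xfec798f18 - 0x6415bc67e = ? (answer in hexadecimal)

0x9ab1dc89a

Subtract column by column in base 16:
  8-e → a (borrow)
  1-7-1 → 9 (borrow)
  f-6-1 → 8
  8-c → c (borrow)
  9-b-1 → d (borrow)
  7-5-1 → 1
  c-1 → b
  e-4 → a
  f-6 → 9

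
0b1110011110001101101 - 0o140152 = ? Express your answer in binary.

0o140152 = 0b1100000001101010 in binary.
Subtract column by column in base 2:
  1-0 → 1
  0-1 → 1 (borrow)
  1-0-1 → 0
  1-1 → 0
  0-0 → 0
  1-1 → 0
  1-1 → 0
  0-0 → 0
  0-0 → 0
  0-0 → 0
  1-0 → 1
  1-0 → 1
  1-0 → 1
  1-0 → 1
  0-1 → 1 (borrow)
  0-1-1 → 0 (borrow)
  1-0-1 → 0
  1-0 → 1
  1-0 → 1

0b1100111110000000011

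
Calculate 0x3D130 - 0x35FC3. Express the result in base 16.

Subtract column by column in base 16:
  0-3 → D (borrow)
  3-C-1 → 6 (borrow)
  1-F-1 → 1 (borrow)
  D-5-1 → 7
  3-3 → 0

0x716D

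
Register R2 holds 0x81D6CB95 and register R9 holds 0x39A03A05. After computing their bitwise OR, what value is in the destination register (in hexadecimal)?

0xB9F6FB95

OR each hex digit independently (no carries):
  8|3=B, 1|9=9, D|A=F, 6|0=6, C|3=F, B|A=B, 9|0=9, 5|5=5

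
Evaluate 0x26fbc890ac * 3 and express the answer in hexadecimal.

Multiply each base-16 digit by 3, carrying:
  c×3 = 36 → write 4 carry 2
  a×3+2 = 32 → write 0 carry 2
  0×3+2 = 2 → write 2
  9×3 = 27 → write b carry 1
  8×3+1 = 25 → write 9 carry 1
  c×3+1 = 37 → write 5 carry 2
  b×3+2 = 35 → write 3 carry 2
  f×3+2 = 47 → write f carry 2
  6×3+2 = 20 → write 4 carry 1
  2×3+1 = 7 → write 7

0x74f359b204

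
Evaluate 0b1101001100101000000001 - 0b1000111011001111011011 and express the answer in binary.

0b100010001011000100110

Subtract column by column in base 2:
  1-1 → 0
  0-1 → 1 (borrow)
  0-0-1 → 1 (borrow)
  0-1-1 → 0 (borrow)
  0-1-1 → 0 (borrow)
  0-0-1 → 1 (borrow)
  0-1-1 → 0 (borrow)
  0-1-1 → 0 (borrow)
  0-1-1 → 0 (borrow)
  1-1-1 → 1 (borrow)
  0-0-1 → 1 (borrow)
  1-0-1 → 0
  0-1 → 1 (borrow)
  0-1-1 → 0 (borrow)
  1-0-1 → 0
  1-1 → 0
  0-1 → 1 (borrow)
  0-1-1 → 0 (borrow)
  1-0-1 → 0
  0-0 → 0
  1-0 → 1
  1-1 → 0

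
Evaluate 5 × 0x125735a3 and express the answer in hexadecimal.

0x5bb40c2f

Multiply each base-16 digit by 5, carrying:
  3×5 = 15 → write f
  a×5 = 50 → write 2 carry 3
  5×5+3 = 28 → write c carry 1
  3×5+1 = 16 → write 0 carry 1
  7×5+1 = 36 → write 4 carry 2
  5×5+2 = 27 → write b carry 1
  2×5+1 = 11 → write b
  1×5 = 5 → write 5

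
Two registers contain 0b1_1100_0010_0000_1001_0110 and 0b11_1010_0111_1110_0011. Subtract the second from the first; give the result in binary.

0b110000111100010110011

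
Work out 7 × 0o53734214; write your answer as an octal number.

0o463405724

Multiply each base-8 digit by 7, carrying:
  4×7 = 28 → write 4 carry 3
  1×7+3 = 10 → write 2 carry 1
  2×7+1 = 15 → write 7 carry 1
  4×7+1 = 29 → write 5 carry 3
  3×7+3 = 24 → write 0 carry 3
  7×7+3 = 52 → write 4 carry 6
  3×7+6 = 27 → write 3 carry 3
  5×7+3 = 38 → write 6 carry 4
  remaining carry: 4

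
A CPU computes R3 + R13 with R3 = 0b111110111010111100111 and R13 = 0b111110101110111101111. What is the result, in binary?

Add column by column in base 2, right to left:
  1+1 = 0 carry 1
  1+1+1 = 1 carry 1
  1+1+1 = 1 carry 1
  0+1+1 = 0 carry 1
  0+0+1 = 1
  1+1 = 0 carry 1
  1+1+1 = 1 carry 1
  1+1+1 = 1 carry 1
  1+1+1 = 1 carry 1
  0+0+1 = 1
  1+1 = 0 carry 1
  0+1+1 = 0 carry 1
  1+1+1 = 1 carry 1
  1+0+1 = 0 carry 1
  1+1+1 = 1 carry 1
  0+0+1 = 1
  1+1 = 0 carry 1
  1+1+1 = 1 carry 1
  1+1+1 = 1 carry 1
  1+1+1 = 1 carry 1
  1+1+1 = 1 carry 1
  final carry 1

0b1111101101001111010110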